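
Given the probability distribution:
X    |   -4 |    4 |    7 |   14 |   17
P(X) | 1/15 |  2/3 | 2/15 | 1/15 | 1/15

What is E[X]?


E[X] = Σ x·P(X=x)
= (-4)×(1/15) + (4)×(2/3) + (7)×(2/15) + (14)×(1/15) + (17)×(1/15)
= 27/5

E[X] = 27/5


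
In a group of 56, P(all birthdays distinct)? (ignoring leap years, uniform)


P(all different) = Π(365-i)/365 for i=0..55
= (365/365)×(364/365)×...×(310/365)
= 0.011668

P ≈ 0.0117 ≈ 1.17%


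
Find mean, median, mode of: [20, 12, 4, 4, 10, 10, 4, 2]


Sorted: [2, 4, 4, 4, 10, 10, 12, 20]
Mean = 66/8 = 33/4
Median = 7
Freq: {20: 1, 12: 1, 4: 3, 10: 2, 2: 1}
Mode: [4]

Mean=33/4, Median=7, Mode=4


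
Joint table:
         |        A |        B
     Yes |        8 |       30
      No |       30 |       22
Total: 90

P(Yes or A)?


P(Yes∨A) = P(Yes) + P(A) - P(Yes∧A)
= (38 + 38 - 8)/90 = 68/90 = 34/45

P = 34/45 ≈ 75.56%


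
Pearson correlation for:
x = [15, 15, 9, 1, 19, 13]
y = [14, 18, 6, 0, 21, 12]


n=6, Σx=72, Σy=71, Σxy=1089, Σx²=1062, Σy²=1141
r = (6×1089 - 72×71)/√((6×1062 - 72²)(6×1141 - 71²))
= 1422/√(1188×1805) = 1422/√2144340 ≈ 1422/1464.3565 ≈ 0.9711

r ≈ 0.9711


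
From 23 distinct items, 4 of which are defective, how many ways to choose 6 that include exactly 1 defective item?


Choose 1 of the 4 defective items and 5 of the other 19 items:
C(4,1)×C(19,5) = 4×11628 = 46512

46512


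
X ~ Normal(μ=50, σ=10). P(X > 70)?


z = (70-50)/10 = 2.0
P(X > 70) = 1 - P(Z ≤ 2.0) = 1 - 0.9772 = 0.0228

P(X > 70) ≈ 0.0228


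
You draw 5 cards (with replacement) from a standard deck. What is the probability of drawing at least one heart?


P(not a heart) = 39/52 = 3/4
P(none in 5 draws) = (3/4)^5 = 243/1024
P(≥1 heart) = 1 - 243/1024 = 781/1024

P = 781/1024 ≈ 76.27%


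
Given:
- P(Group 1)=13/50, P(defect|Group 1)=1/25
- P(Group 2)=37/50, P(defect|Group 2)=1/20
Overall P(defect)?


P(B) = Σ P(B|Aᵢ)×P(Aᵢ)
  1/25×13/50 = 13/1250
  1/20×37/50 = 37/1000
Sum = 237/5000

P(defect) = 237/5000 ≈ 4.74%


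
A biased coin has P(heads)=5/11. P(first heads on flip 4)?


Geometric: P(X=4) = (1-p)^(k-1)×p = (6/11)^3×5/11 = 1080/14641

P(X=4) = 1080/14641 ≈ 7.38%


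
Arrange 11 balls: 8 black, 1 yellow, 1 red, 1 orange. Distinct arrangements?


11!/(8!×1!×1!×1!) = 990

990


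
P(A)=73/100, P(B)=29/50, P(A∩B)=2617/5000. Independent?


P(A)×P(B) = 2117/5000
P(A∩B) = 2617/5000
Not equal → NOT independent

No, not independent


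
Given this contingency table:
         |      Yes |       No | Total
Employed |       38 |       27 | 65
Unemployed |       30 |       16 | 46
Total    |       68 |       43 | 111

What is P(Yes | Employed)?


P(Yes | Employed) = 38/(38+27) = 38/65

P(Yes|Employed) = 38/65 ≈ 58.46%


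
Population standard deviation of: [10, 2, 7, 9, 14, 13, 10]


Mean = 65/7
  (10-65/7)²=25/49
  (2-65/7)²=2601/49
  (7-65/7)²=256/49
  (9-65/7)²=4/49
  (14-65/7)²=1089/49
  (13-65/7)²=676/49
  (10-65/7)²=25/49
Σ(x-μ)² = 668/7
σ² = (668/7)/7 = 668/49

σ = √(668/49) ≈ 3.6922


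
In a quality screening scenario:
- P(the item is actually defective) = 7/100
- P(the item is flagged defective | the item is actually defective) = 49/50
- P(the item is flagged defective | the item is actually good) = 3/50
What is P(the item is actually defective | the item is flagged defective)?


Using Bayes' theorem:
P(A|B) = P(B|A)·P(A) / P(B)

P(the item is flagged defective) = 49/50 × 7/100 + 3/50 × 93/100
= 343/5000 + 279/5000 = 311/2500

P(the item is actually defective|the item is flagged defective) = (343/5000) / (311/2500) = 343/622

P(the item is actually defective|the item is flagged defective) = 343/622 ≈ 55.14%


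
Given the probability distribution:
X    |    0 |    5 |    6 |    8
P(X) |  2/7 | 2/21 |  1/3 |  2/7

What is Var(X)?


E[X] = 100/21
E[X²] = 98/3
Var(X) = E[X²] - (E[X])² = 98/3 - 10000/441 = 4406/441

Var(X) = 4406/441 ≈ 9.9909


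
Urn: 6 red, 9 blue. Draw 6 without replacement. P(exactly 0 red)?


Hypergeometric: C(6,0)×C(9,6)/C(15,6)
= 1×84/5005 = 12/715

P(X=0) = 12/715 ≈ 1.68%


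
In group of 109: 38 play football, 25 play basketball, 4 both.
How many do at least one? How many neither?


|A∪B| = 38+25-4 = 59
Neither = 109-59 = 50

At least one: 59; Neither: 50


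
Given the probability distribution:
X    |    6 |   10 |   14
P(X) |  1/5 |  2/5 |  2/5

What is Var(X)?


E[X] = 54/5
E[X²] = 628/5
Var(X) = E[X²] - (E[X])² = 628/5 - 2916/25 = 224/25

Var(X) = 224/25 ≈ 8.9600


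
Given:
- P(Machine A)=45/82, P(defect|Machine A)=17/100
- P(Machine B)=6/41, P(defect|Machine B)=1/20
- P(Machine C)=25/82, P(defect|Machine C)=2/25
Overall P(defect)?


P(B) = Σ P(B|Aᵢ)×P(Aᵢ)
  17/100×45/82 = 153/1640
  1/20×6/41 = 3/410
  2/25×25/82 = 1/41
Sum = 1/8

P(defect) = 1/8 ≈ 12.50%


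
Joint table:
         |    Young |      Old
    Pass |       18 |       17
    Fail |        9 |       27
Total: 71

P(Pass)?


P(Pass) = (18+17)/71 = 35/71

P(Pass) = 35/71 ≈ 49.30%


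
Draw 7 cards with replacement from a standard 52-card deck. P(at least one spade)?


P(not a spade) = 39/52 = 3/4
P(none in 7 draws) = (3/4)^7 = 2187/16384
P(≥1 spade) = 1 - 2187/16384 = 14197/16384

P = 14197/16384 ≈ 86.65%


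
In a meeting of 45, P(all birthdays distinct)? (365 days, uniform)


P(all different) = Π(365-i)/365 for i=0..44
= (365/365)×(364/365)×...×(321/365)
= 0.059024

P ≈ 0.0590 ≈ 5.90%


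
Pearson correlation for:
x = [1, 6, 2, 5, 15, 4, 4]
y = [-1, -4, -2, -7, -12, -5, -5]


n=7, Σx=37, Σy=-36, Σxy=-284, Σx²=323, Σy²=264
r = (7×(-284) - 37×(-36))/√((7×323 - 37²)(7×264 - (-36)²))
= -656/√(892×552) = -656/√492384 ≈ -656/701.7008 ≈ -0.9349

r ≈ -0.9349


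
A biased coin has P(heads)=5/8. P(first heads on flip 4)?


Geometric: P(X=4) = (1-p)^(k-1)×p = (3/8)^3×5/8 = 135/4096

P(X=4) = 135/4096 ≈ 3.30%


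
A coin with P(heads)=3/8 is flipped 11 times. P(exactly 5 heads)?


Binomial: P(X=5) = C(11,5)×p^5×(1-p)^6
= 462 × 243/32768 × 15625/262144 = 877078125/4294967296

P(X=5) = 877078125/4294967296 ≈ 20.42%


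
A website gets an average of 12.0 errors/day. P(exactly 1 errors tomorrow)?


Poisson(λ=12.0): P(X=1) = e^(-λ)×λ^k/k!
= e^(-12.0) × 12.0^1 / 1!
≈ 6.144212353e-06 × 12 / 1 ≈ 0.000074

P(X=1) ≈ 0.000074 ≈ 0.01%


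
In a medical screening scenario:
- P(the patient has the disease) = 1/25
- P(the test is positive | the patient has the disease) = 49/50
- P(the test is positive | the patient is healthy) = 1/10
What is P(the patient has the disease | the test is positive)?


Using Bayes' theorem:
P(A|B) = P(B|A)·P(A) / P(B)

P(the test is positive) = 49/50 × 1/25 + 1/10 × 24/25
= 49/1250 + 12/125 = 169/1250

P(the patient has the disease|the test is positive) = (49/1250) / (169/1250) = 49/169

P(the patient has the disease|the test is positive) = 49/169 ≈ 28.99%


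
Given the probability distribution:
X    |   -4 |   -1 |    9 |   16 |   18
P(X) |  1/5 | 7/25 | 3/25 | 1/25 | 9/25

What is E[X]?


E[X] = Σ x·P(X=x)
= (-4)×(1/5) + (-1)×(7/25) + (9)×(3/25) + (16)×(1/25) + (18)×(9/25)
= 178/25

E[X] = 178/25


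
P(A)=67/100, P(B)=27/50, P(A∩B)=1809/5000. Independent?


P(A)×P(B) = 1809/5000
P(A∩B) = 1809/5000
Equal ✓ → Independent

Yes, independent


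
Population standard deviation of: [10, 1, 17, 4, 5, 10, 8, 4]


Mean = 59/8
  (10-59/8)²=441/64
  (1-59/8)²=2601/64
  (17-59/8)²=5929/64
  (4-59/8)²=729/64
  (5-59/8)²=361/64
  (10-59/8)²=441/64
  (8-59/8)²=25/64
  (4-59/8)²=729/64
Σ(x-μ)² = 1407/8
σ² = (1407/8)/8 = 1407/64

σ = √(1407/64) ≈ 4.6887


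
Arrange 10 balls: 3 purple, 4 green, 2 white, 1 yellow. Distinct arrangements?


10!/(3!×4!×2!×1!) = 12600

12600


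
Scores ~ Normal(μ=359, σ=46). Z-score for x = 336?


z = (x - μ)/σ = (336 - 359)/46 = -0.5

z = -0.5


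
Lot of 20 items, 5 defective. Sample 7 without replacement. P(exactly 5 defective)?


Hypergeometric: C(5,5)×C(15,2)/C(20,7)
= 1×105/77520 = 7/5168

P(X=5) = 7/5168 ≈ 0.14%


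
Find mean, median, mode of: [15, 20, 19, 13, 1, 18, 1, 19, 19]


Sorted: [1, 1, 13, 15, 18, 19, 19, 19, 20]
Mean = 125/9
Median = 18
Freq: {15: 1, 20: 1, 19: 3, 13: 1, 1: 2, 18: 1}
Mode: [19]

Mean=125/9, Median=18, Mode=19


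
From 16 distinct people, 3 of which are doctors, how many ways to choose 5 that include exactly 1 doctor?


Choose 1 of the 3 doctors and 4 of the other 13 people:
C(3,1)×C(13,4) = 3×715 = 2145

2145


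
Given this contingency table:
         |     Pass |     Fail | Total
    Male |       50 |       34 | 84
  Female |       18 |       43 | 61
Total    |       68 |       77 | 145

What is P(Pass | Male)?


P(Pass | Male) = 50/(50+34) = 50/84 = 25/42

P(Pass|Male) = 25/42 ≈ 59.52%


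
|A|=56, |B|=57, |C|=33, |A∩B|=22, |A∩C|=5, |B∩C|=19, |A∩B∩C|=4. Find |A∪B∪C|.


|A∪B∪C| = 56+57+33-22-5-19+4 = 104

|A∪B∪C| = 104


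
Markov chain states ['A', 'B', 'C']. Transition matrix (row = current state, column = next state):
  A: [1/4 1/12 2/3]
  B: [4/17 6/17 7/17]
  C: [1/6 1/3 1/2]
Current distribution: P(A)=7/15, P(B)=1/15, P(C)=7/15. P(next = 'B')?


P(next=B) = Σᵢ P(now=i)×P(i→B)
= 7/15×1/12 + 1/15×6/17 + 7/15×1/3
= 7/180 + 2/85 + 7/45 = 667/3060

P = 667/3060 ≈ 0.2180


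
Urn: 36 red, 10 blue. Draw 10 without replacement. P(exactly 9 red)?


Hypergeometric: C(36,9)×C(10,1)/C(46,10)
= 94143280×10/4076350421 = 85584800/370577311

P(X=9) = 85584800/370577311 ≈ 23.09%


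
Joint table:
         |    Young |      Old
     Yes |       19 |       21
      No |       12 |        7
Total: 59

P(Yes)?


P(Yes) = (19+21)/59 = 40/59

P(Yes) = 40/59 ≈ 67.80%


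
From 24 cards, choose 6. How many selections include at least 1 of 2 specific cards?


Complement: C(24,6) - C(22,6) = 134596 - 74613 = 59983

59983


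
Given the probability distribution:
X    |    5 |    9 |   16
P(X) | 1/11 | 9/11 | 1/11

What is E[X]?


E[X] = Σ x·P(X=x)
= (5)×(1/11) + (9)×(9/11) + (16)×(1/11)
= 102/11

E[X] = 102/11


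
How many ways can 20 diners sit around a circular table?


Circular arrangements of 20 distinct objects: fix one position to break rotational symmetry.
(n-1)! = 19! = 121645100408832000

121645100408832000


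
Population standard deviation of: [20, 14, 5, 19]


Mean = 58/4 = 29/2
  (20-29/2)²=121/4
  (14-29/2)²=1/4
  (5-29/2)²=361/4
  (19-29/2)²=81/4
Σ(x-μ)² = 141
σ² = 141/4

σ = √(141/4) ≈ 5.9372


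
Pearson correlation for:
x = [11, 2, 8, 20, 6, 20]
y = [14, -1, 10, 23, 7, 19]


n=6, Σx=67, Σy=72, Σxy=1114, Σx²=1025, Σy²=1236
r = (6×1114 - 67×72)/√((6×1025 - 67²)(6×1236 - 72²))
= 1860/√(1661×2232) = 1860/√3707352 ≈ 1860/1925.4485 ≈ 0.9660

r ≈ 0.9660


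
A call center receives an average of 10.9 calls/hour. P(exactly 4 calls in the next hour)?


Poisson(λ=10.9): P(X=4) = e^(-λ)×λ^k/k!
= e^(-10.9) × 10.9^4 / 4!
≈ 1.8458234e-05 × 14115.8161 / 24 ≈ 0.010856

P(X=4) ≈ 0.010856 ≈ 1.09%


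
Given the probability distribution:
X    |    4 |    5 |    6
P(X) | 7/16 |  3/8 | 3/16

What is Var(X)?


E[X] = 19/4
E[X²] = 185/8
Var(X) = E[X²] - (E[X])² = 185/8 - 361/16 = 9/16

Var(X) = 9/16 ≈ 0.5625


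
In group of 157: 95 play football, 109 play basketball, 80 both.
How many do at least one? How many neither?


|A∪B| = 95+109-80 = 124
Neither = 157-124 = 33

At least one: 124; Neither: 33


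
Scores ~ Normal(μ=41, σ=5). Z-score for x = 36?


z = (x - μ)/σ = (36 - 41)/5 = -1.0

z = -1.0


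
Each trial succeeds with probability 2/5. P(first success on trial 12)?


Geometric: P(X=12) = (1-p)^(k-1)×p = (3/5)^11×2/5 = 354294/244140625

P(X=12) = 354294/244140625 ≈ 0.15%


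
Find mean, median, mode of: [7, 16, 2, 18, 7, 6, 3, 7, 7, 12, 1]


Sorted: [1, 2, 3, 6, 7, 7, 7, 7, 12, 16, 18]
Mean = 86/11
Median = 7
Freq: {7: 4, 16: 1, 2: 1, 18: 1, 6: 1, 3: 1, 12: 1, 1: 1}
Mode: [7]

Mean=86/11, Median=7, Mode=7


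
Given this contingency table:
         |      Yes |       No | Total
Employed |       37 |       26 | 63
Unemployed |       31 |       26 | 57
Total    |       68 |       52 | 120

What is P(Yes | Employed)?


P(Yes | Employed) = 37/(37+26) = 37/63

P(Yes|Employed) = 37/63 ≈ 58.73%


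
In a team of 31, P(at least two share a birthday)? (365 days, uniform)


P(all different) = Π(365-i)/365 for i=0..30
= 0.269545
P(match) = 1 - 0.269545 = 0.730455

P ≈ 0.7305 ≈ 73.05%


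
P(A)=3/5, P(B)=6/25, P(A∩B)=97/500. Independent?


P(A)×P(B) = 18/125
P(A∩B) = 97/500
Not equal → NOT independent

No, not independent


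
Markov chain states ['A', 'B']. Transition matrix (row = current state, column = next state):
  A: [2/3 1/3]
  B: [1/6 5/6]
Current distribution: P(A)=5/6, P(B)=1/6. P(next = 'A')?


P(next=A) = Σᵢ P(now=i)×P(i→A)
= 5/6×2/3 + 1/6×1/6
= 5/9 + 1/36 = 7/12

P = 7/12 ≈ 0.5833


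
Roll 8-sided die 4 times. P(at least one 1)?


P(no 1)^4 = (7/8)^4 = 2401/4096
P(≥1) = 1 - 2401/4096 = 1695/4096

P = 1695/4096 ≈ 41.38%


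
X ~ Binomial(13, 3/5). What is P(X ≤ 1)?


P(X ≤ 1) = Σ P(X=i) for i=0..1
P(X=0) = 8192/1220703125
P(X=1) = 159744/1220703125
Sum = 167936/1220703125

P(X ≤ 1) = 167936/1220703125 ≈ 0.01%


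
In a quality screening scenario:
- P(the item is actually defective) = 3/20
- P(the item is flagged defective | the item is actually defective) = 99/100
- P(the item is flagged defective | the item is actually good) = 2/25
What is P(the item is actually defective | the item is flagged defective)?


Using Bayes' theorem:
P(A|B) = P(B|A)·P(A) / P(B)

P(the item is flagged defective) = 99/100 × 3/20 + 2/25 × 17/20
= 297/2000 + 17/250 = 433/2000

P(the item is actually defective|the item is flagged defective) = (297/2000) / (433/2000) = 297/433

P(the item is actually defective|the item is flagged defective) = 297/433 ≈ 68.59%


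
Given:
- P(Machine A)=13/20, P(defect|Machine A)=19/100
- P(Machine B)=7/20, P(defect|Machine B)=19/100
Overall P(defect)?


P(B) = Σ P(B|Aᵢ)×P(Aᵢ)
  19/100×13/20 = 247/2000
  19/100×7/20 = 133/2000
Sum = 19/100

P(defect) = 19/100 ≈ 19.00%


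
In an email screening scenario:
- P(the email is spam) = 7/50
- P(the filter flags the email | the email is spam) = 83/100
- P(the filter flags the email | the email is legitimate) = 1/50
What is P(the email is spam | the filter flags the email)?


Using Bayes' theorem:
P(A|B) = P(B|A)·P(A) / P(B)

P(the filter flags the email) = 83/100 × 7/50 + 1/50 × 43/50
= 581/5000 + 43/2500 = 667/5000

P(the email is spam|the filter flags the email) = (581/5000) / (667/5000) = 581/667

P(the email is spam|the filter flags the email) = 581/667 ≈ 87.11%


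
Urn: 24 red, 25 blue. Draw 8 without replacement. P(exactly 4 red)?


Hypergeometric: C(24,4)×C(25,4)/C(49,8)
= 10626×12650/450978066 = 12650/42441

P(X=4) = 12650/42441 ≈ 29.81%


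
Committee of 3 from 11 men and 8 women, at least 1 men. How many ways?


Count by #men:
  1M,2W: C(11,1)×C(8,2)=308
  2M,1W: C(11,2)×C(8,1)=440
  3M,0W: C(11,3)×C(8,0)=165
Total = 913

913


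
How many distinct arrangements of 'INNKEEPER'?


Letters: 9, freq: {'I': 1, 'N': 2, 'K': 1, 'E': 3, 'P': 1, 'R': 1}
9!/(1!×2!×1!×3!×1!×1!) = 362880/12 = 30240

30240


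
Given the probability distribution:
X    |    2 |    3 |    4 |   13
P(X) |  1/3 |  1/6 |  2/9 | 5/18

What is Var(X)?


E[X] = 17/3
E[X²] = 160/3
Var(X) = E[X²] - (E[X])² = 160/3 - 289/9 = 191/9

Var(X) = 191/9 ≈ 21.2222


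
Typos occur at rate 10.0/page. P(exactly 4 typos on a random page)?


Poisson(λ=10.0): P(X=4) = e^(-λ)×λ^k/k!
= e^(-10.0) × 10.0^4 / 4!
≈ 4.539992976e-05 × 10000 / 24 ≈ 0.018917

P(X=4) ≈ 0.018917 ≈ 1.89%


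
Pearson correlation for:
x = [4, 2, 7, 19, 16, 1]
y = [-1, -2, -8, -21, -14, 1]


n=6, Σx=49, Σy=-45, Σxy=-686, Σx²=687, Σy²=707
r = (6×(-686) - 49×(-45))/√((6×687 - 49²)(6×707 - (-45)²))
= -1911/√(1721×2217) = -1911/√3815457 ≈ -1911/1953.3195 ≈ -0.9783

r ≈ -0.9783


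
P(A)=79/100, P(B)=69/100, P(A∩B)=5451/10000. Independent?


P(A)×P(B) = 5451/10000
P(A∩B) = 5451/10000
Equal ✓ → Independent

Yes, independent


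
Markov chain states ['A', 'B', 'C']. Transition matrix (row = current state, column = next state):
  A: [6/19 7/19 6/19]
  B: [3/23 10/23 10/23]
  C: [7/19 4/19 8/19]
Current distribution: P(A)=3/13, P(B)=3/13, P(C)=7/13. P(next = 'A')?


P(next=A) = Σᵢ P(now=i)×P(i→A)
= 3/13×6/19 + 3/13×3/23 + 7/13×7/19
= 18/247 + 9/299 + 49/247 = 1712/5681

P = 1712/5681 ≈ 0.3014


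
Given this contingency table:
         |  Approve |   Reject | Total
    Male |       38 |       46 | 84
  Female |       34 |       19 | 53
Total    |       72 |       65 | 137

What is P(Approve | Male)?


P(Approve | Male) = 38/(38+46) = 38/84 = 19/42

P(Approve|Male) = 19/42 ≈ 45.24%


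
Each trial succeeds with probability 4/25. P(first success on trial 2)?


Geometric: P(X=2) = (1-p)^(k-1)×p = (21/25)^1×4/25 = 84/625

P(X=2) = 84/625 ≈ 13.44%


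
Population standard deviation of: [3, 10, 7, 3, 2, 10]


Mean = 35/6
  (3-35/6)²=289/36
  (10-35/6)²=625/36
  (7-35/6)²=49/36
  (3-35/6)²=289/36
  (2-35/6)²=529/36
  (10-35/6)²=625/36
Σ(x-μ)² = 401/6
σ² = (401/6)/6 = 401/36

σ = √(401/36) ≈ 3.3375


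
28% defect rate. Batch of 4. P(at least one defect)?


P(all good) = (18/25)^4 = 104976/390625
P(≥1 defect) = 285649/390625

P = 285649/390625 ≈ 73.13%


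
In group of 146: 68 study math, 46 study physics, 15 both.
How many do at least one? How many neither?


|A∪B| = 68+46-15 = 99
Neither = 146-99 = 47

At least one: 99; Neither: 47


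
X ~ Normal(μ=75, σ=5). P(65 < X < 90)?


z₁=(65-75)/5=-2.0, z₂=(90-75)/5=3.0
P = Φ(3.0) - Φ(-2.0) = 0.998650 - 0.022750 = 0.975900 ≈ 0.9759

P(65 < X < 90) ≈ 0.9759


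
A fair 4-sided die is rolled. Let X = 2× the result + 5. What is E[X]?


E[die] = (1+4)/2 = 5/2
E[X] = 2×5/2 + 5 = 10

E[X] = 10


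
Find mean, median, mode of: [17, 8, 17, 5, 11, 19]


Sorted: [5, 8, 11, 17, 17, 19]
Mean = 77/6
Median = 14
Freq: {17: 2, 8: 1, 5: 1, 11: 1, 19: 1}
Mode: [17]

Mean=77/6, Median=14, Mode=17


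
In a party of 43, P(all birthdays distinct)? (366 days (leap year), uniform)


P(all different) = Π(366-i)/366 for i=0..42
= (366/366)×(365/366)×...×(324/366)
= 0.076637

P ≈ 0.0766 ≈ 7.66%


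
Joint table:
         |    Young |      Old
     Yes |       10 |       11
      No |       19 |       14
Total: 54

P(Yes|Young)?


P(Yes|Young) = 10/(10+19) = 10/29

P = 10/29 ≈ 34.48%


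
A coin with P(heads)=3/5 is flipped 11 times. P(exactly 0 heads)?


Binomial: P(X=0) = C(11,0)×p^0×(1-p)^11
= 1 × 1 × 2048/48828125 = 2048/48828125

P(X=0) = 2048/48828125 ≈ 0.00%


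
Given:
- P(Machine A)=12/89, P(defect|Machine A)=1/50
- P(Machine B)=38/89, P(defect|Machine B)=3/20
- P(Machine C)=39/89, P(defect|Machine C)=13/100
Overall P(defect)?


P(B) = Σ P(B|Aᵢ)×P(Aᵢ)
  1/50×12/89 = 6/2225
  3/20×38/89 = 57/890
  13/100×39/89 = 507/8900
Sum = 1101/8900

P(defect) = 1101/8900 ≈ 12.37%


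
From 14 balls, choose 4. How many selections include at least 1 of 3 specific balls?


Complement: C(14,4) - C(11,4) = 1001 - 330 = 671

671


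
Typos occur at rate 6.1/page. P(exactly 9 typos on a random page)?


Poisson(λ=6.1): P(X=9) = e^(-λ)×λ^k/k!
= e^(-6.1) × 6.1^9 / 9!
≈ 0.002242867719 × 11694146.0928 / 362880 ≈ 0.072279

P(X=9) ≈ 0.072279 ≈ 7.23%


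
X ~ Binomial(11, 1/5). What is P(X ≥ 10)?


P(X ≥ 10) = Σ P(X=i) for i=10..11
P(X=10) = 44/48828125
P(X=11) = 1/48828125
Sum = 9/9765625

P(X ≥ 10) = 9/9765625 ≈ 0.00%


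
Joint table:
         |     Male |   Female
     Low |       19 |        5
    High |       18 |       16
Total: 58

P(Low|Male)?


P(Low|Male) = 19/(19+18) = 19/37

P = 19/37 ≈ 51.35%


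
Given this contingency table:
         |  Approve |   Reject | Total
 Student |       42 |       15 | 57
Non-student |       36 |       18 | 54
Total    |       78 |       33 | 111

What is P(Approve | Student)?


P(Approve | Student) = 42/(42+15) = 42/57 = 14/19

P(Approve|Student) = 14/19 ≈ 73.68%


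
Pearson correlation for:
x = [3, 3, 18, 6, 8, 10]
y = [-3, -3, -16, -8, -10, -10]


n=6, Σx=48, Σy=-50, Σxy=-534, Σx²=542, Σy²=538
r = (6×(-534) - 48×(-50))/√((6×542 - 48²)(6×538 - (-50)²))
= -804/√(948×728) = -804/√690144 ≈ -804/830.7491 ≈ -0.9678

r ≈ -0.9678


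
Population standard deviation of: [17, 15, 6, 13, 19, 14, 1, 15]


Mean = 100/8 = 25/2
  (17-25/2)²=81/4
  (15-25/2)²=25/4
  (6-25/2)²=169/4
  (13-25/2)²=1/4
  (19-25/2)²=169/4
  (14-25/2)²=9/4
  (1-25/2)²=529/4
  (15-25/2)²=25/4
Σ(x-μ)² = 252
σ² = 252/8 = 63/2

σ = √(63/2) ≈ 5.6125


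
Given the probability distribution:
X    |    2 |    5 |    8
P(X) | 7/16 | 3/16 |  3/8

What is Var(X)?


E[X] = 77/16
E[X²] = 487/16
Var(X) = E[X²] - (E[X])² = 487/16 - 5929/256 = 1863/256

Var(X) = 1863/256 ≈ 7.2773


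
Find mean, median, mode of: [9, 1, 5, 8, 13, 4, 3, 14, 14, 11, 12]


Sorted: [1, 3, 4, 5, 8, 9, 11, 12, 13, 14, 14]
Mean = 94/11
Median = 9
Freq: {9: 1, 1: 1, 5: 1, 8: 1, 13: 1, 4: 1, 3: 1, 14: 2, 11: 1, 12: 1}
Mode: [14]

Mean=94/11, Median=9, Mode=14


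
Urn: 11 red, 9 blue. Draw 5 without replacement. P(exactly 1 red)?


Hypergeometric: C(11,1)×C(9,4)/C(20,5)
= 11×126/15504 = 231/2584

P(X=1) = 231/2584 ≈ 8.94%


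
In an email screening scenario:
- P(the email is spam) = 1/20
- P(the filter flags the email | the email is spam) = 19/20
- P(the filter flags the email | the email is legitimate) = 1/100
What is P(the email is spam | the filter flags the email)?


Using Bayes' theorem:
P(A|B) = P(B|A)·P(A) / P(B)

P(the filter flags the email) = 19/20 × 1/20 + 1/100 × 19/20
= 19/400 + 19/2000 = 57/1000

P(the email is spam|the filter flags the email) = (19/400) / (57/1000) = 5/6

P(the email is spam|the filter flags the email) = 5/6 ≈ 83.33%


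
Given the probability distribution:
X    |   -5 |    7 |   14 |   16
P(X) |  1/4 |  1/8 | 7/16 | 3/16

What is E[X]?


E[X] = Σ x·P(X=x)
= (-5)×(1/4) + (7)×(1/8) + (14)×(7/16) + (16)×(3/16)
= 35/4

E[X] = 35/4


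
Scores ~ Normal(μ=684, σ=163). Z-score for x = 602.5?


z = (x - μ)/σ = (602.5 - 684)/163 = -0.5

z = -0.5


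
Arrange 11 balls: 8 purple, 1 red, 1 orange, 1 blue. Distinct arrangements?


11!/(8!×1!×1!×1!) = 990

990


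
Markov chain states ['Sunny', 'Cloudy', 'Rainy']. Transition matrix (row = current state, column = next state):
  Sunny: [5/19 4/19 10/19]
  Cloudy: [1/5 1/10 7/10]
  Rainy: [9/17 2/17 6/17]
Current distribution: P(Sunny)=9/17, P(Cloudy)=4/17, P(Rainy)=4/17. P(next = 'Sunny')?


P(next=Sunny) = Σᵢ P(now=i)×P(i→Sunny)
= 9/17×5/19 + 4/17×1/5 + 4/17×9/17
= 45/323 + 4/85 + 36/289 = 8537/27455

P = 8537/27455 ≈ 0.3109


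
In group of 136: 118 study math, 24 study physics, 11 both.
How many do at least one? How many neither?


|A∪B| = 118+24-11 = 131
Neither = 136-131 = 5

At least one: 131; Neither: 5


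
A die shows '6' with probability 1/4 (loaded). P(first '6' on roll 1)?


Geometric: P(X=1) = (1-p)^(k-1)×p = (3/4)^0×1/4 = 1/4

P(X=1) = 1/4 ≈ 25.00%


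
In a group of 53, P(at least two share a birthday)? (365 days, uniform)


P(all different) = Π(365-i)/365 for i=0..52
= 0.018862
P(match) = 1 - 0.018862 = 0.981138

P ≈ 0.9811 ≈ 98.11%


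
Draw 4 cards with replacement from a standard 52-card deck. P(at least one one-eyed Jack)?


P(not a one-eyed Jack) = 50/52 = 25/26
P(none in 4 draws) = (25/26)^4 = 390625/456976
P(≥1 one-eyed Jack) = 1 - 390625/456976 = 66351/456976

P = 66351/456976 ≈ 14.52%


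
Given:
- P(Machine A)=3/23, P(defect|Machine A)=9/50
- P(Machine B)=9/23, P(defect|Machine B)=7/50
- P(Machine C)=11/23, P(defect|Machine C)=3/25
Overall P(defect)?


P(B) = Σ P(B|Aᵢ)×P(Aᵢ)
  9/50×3/23 = 27/1150
  7/50×9/23 = 63/1150
  3/25×11/23 = 33/575
Sum = 78/575

P(defect) = 78/575 ≈ 13.57%


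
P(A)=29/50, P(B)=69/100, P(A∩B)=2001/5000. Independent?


P(A)×P(B) = 2001/5000
P(A∩B) = 2001/5000
Equal ✓ → Independent

Yes, independent


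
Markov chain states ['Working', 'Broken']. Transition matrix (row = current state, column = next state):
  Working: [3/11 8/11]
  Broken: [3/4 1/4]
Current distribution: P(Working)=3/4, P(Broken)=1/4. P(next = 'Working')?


P(next=Working) = Σᵢ P(now=i)×P(i→Working)
= 3/4×3/11 + 1/4×3/4
= 9/44 + 3/16 = 69/176

P = 69/176 ≈ 0.3920


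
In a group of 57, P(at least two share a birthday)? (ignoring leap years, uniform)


P(all different) = Π(365-i)/365 for i=0..56
= 0.009878
P(match) = 1 - 0.009878 = 0.990122

P ≈ 0.9901 ≈ 99.01%


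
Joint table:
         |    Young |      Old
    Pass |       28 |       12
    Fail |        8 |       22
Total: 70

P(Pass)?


P(Pass) = (28+12)/70 = 40/70 = 4/7

P(Pass) = 4/7 ≈ 57.14%


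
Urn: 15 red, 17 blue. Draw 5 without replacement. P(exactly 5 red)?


Hypergeometric: C(15,5)×C(17,0)/C(32,5)
= 3003×1/201376 = 429/28768

P(X=5) = 429/28768 ≈ 1.49%


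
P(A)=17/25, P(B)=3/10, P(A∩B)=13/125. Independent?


P(A)×P(B) = 51/250
P(A∩B) = 13/125
Not equal → NOT independent

No, not independent


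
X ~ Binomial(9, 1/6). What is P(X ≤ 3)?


P(X ≤ 3) = Σ P(X=i) for i=0..3
P(X=0) = 1953125/10077696
P(X=1) = 390625/1119744
P(X=2) = 78125/279936
P(X=3) = 109375/839808
Sum = 4796875/5038848

P(X ≤ 3) = 4796875/5038848 ≈ 95.20%


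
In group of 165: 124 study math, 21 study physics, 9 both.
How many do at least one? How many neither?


|A∪B| = 124+21-9 = 136
Neither = 165-136 = 29

At least one: 136; Neither: 29


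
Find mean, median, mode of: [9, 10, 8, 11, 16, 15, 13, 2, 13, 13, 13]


Sorted: [2, 8, 9, 10, 11, 13, 13, 13, 13, 15, 16]
Mean = 123/11
Median = 13
Freq: {9: 1, 10: 1, 8: 1, 11: 1, 16: 1, 15: 1, 13: 4, 2: 1}
Mode: [13]

Mean=123/11, Median=13, Mode=13


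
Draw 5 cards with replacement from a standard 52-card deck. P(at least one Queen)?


P(not a Queen) = 48/52 = 12/13
P(none in 5 draws) = (12/13)^5 = 248832/371293
P(≥1 Queen) = 1 - 248832/371293 = 122461/371293

P = 122461/371293 ≈ 32.98%


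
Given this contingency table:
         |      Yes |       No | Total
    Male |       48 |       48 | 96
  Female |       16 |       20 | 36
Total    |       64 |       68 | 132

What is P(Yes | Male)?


P(Yes | Male) = 48/(48+48) = 48/96 = 1/2

P(Yes|Male) = 1/2 ≈ 50.00%


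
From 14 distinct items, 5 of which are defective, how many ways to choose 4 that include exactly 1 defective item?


Choose 1 of the 5 defective items and 3 of the other 9 items:
C(5,1)×C(9,3) = 5×84 = 420

420


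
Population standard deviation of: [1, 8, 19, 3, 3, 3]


Mean = 37/6
  (1-37/6)²=961/36
  (8-37/6)²=121/36
  (19-37/6)²=5929/36
  (3-37/6)²=361/36
  (3-37/6)²=361/36
  (3-37/6)²=361/36
Σ(x-μ)² = 1349/6
σ² = (1349/6)/6 = 1349/36

σ = √(1349/36) ≈ 6.1215


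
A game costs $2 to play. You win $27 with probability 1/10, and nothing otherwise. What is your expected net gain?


E[gain] = (27-2)×1/10 + (-2)×9/10
= 5/2 - 9/5 = 7/10

Expected net gain = $7/10 ≈ $0.70


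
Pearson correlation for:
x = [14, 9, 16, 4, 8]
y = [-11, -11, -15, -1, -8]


n=5, Σx=51, Σy=-46, Σxy=-561, Σx²=613, Σy²=532
r = (5×(-561) - 51×(-46))/√((5×613 - 51²)(5×532 - (-46)²))
= -459/√(464×544) = -459/√252416 ≈ -459/502.4102 ≈ -0.9136

r ≈ -0.9136


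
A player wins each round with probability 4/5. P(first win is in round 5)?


Geometric: P(X=5) = (1-p)^(k-1)×p = (1/5)^4×4/5 = 4/3125

P(X=5) = 4/3125 ≈ 0.13%


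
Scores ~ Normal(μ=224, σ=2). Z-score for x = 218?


z = (x - μ)/σ = (218 - 224)/2 = -3.0

z = -3.0


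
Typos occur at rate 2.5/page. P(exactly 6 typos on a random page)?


Poisson(λ=2.5): P(X=6) = e^(-λ)×λ^k/k!
= e^(-2.5) × 2.5^6 / 6!
≈ 0.08208499862 × 244.140625 / 720 ≈ 0.027834

P(X=6) ≈ 0.027834 ≈ 2.78%


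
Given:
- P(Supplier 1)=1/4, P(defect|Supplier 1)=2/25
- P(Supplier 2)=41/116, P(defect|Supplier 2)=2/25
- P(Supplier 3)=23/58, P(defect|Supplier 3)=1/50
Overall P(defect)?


P(B) = Σ P(B|Aᵢ)×P(Aᵢ)
  2/25×1/4 = 1/50
  2/25×41/116 = 41/1450
  1/50×23/58 = 23/2900
Sum = 163/2900

P(defect) = 163/2900 ≈ 5.62%


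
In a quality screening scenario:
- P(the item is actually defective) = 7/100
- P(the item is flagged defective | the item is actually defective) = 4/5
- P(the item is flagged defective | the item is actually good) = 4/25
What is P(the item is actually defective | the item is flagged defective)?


Using Bayes' theorem:
P(A|B) = P(B|A)·P(A) / P(B)

P(the item is flagged defective) = 4/5 × 7/100 + 4/25 × 93/100
= 7/125 + 93/625 = 128/625

P(the item is actually defective|the item is flagged defective) = (7/125) / (128/625) = 35/128

P(the item is actually defective|the item is flagged defective) = 35/128 ≈ 27.34%


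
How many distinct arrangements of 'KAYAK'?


Letters: 5, freq: {'K': 2, 'A': 2, 'Y': 1}
5!/(2!×2!×1!) = 120/4 = 30

30


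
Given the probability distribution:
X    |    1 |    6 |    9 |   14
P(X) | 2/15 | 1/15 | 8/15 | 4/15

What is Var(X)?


E[X] = 136/15
E[X²] = 98
Var(X) = E[X²] - (E[X])² = 98 - 18496/225 = 3554/225

Var(X) = 3554/225 ≈ 15.7956


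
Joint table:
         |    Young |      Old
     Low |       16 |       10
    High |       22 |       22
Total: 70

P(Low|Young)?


P(Low|Young) = 16/(16+22) = 16/38 = 8/19

P = 8/19 ≈ 42.11%


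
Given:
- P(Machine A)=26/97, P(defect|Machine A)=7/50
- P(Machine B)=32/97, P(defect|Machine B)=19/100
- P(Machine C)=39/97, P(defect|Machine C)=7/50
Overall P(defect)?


P(B) = Σ P(B|Aᵢ)×P(Aᵢ)
  7/50×26/97 = 91/2425
  19/100×32/97 = 152/2425
  7/50×39/97 = 273/4850
Sum = 759/4850

P(defect) = 759/4850 ≈ 15.65%


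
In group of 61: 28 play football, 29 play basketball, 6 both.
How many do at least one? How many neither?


|A∪B| = 28+29-6 = 51
Neither = 61-51 = 10

At least one: 51; Neither: 10


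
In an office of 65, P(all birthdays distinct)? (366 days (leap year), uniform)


P(all different) = Π(366-i)/366 for i=0..64
= (366/366)×(365/366)×...×(302/366)
= 0.002358

P ≈ 0.0024 ≈ 0.24%


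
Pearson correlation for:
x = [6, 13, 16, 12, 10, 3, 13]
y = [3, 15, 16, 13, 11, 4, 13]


n=7, Σx=73, Σy=75, Σxy=916, Σx²=883, Σy²=965
r = (7×916 - 73×75)/√((7×883 - 73²)(7×965 - 75²))
= 937/√(852×1130) = 937/√962760 ≈ 937/981.2033 ≈ 0.9549

r ≈ 0.9549


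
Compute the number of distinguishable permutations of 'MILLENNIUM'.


Letters: 10, freq: {'M': 2, 'I': 2, 'L': 2, 'E': 1, 'N': 2, 'U': 1}
10!/(2!×2!×2!×1!×2!×1!) = 3628800/16 = 226800

226800


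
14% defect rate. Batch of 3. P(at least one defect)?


P(all good) = (43/50)^3 = 79507/125000
P(≥1 defect) = 45493/125000

P = 45493/125000 ≈ 36.39%


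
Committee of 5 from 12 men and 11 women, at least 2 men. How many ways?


Count by #men:
  2M,3W: C(12,2)×C(11,3)=10890
  3M,2W: C(12,3)×C(11,2)=12100
  4M,1W: C(12,4)×C(11,1)=5445
  5M,0W: C(12,5)×C(11,0)=792
Total = 29227

29227


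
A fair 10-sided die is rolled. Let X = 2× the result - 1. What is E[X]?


E[die] = (1+10)/2 = 11/2
E[X] = 2×11/2 - 1 = 10

E[X] = 10


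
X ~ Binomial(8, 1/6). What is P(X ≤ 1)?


P(X ≤ 1) = Σ P(X=i) for i=0..1
P(X=0) = 390625/1679616
P(X=1) = 78125/209952
Sum = 1015625/1679616

P(X ≤ 1) = 1015625/1679616 ≈ 60.47%


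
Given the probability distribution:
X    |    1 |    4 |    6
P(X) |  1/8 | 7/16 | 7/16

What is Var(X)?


E[X] = 9/2
E[X²] = 183/8
Var(X) = E[X²] - (E[X])² = 183/8 - 81/4 = 21/8

Var(X) = 21/8 ≈ 2.6250


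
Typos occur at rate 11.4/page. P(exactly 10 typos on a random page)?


Poisson(λ=11.4): P(X=10) = e^(-λ)×λ^k/k!
= e^(-11.4) × 11.4^10 / 10!
≈ 1.119548484e-05 × 37072213141.2 / 3628800 ≈ 0.114374

P(X=10) ≈ 0.114374 ≈ 11.44%


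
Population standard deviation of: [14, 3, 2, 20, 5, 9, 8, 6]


Mean = 67/8
  (14-67/8)²=2025/64
  (3-67/8)²=1849/64
  (2-67/8)²=2601/64
  (20-67/8)²=8649/64
  (5-67/8)²=729/64
  (9-67/8)²=25/64
  (8-67/8)²=9/64
  (6-67/8)²=361/64
Σ(x-μ)² = 2031/8
σ² = (2031/8)/8 = 2031/64

σ = √(2031/64) ≈ 5.6333


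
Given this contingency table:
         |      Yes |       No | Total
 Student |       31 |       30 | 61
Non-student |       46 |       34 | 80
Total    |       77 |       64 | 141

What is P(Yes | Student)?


P(Yes | Student) = 31/(31+30) = 31/61

P(Yes|Student) = 31/61 ≈ 50.82%


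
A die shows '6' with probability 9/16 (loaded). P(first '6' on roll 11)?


Geometric: P(X=11) = (1-p)^(k-1)×p = (7/16)^10×9/16 = 2542277241/17592186044416

P(X=11) = 2542277241/17592186044416 ≈ 0.01%


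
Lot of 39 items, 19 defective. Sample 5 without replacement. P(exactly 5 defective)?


Hypergeometric: C(19,5)×C(20,0)/C(39,5)
= 11628×1/575757 = 68/3367

P(X=5) = 68/3367 ≈ 2.02%


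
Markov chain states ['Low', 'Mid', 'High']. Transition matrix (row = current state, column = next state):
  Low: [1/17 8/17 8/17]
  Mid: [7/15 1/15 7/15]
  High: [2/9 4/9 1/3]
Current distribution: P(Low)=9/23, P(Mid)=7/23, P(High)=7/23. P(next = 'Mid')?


P(next=Mid) = Σᵢ P(now=i)×P(i→Mid)
= 9/23×8/17 + 7/23×1/15 + 7/23×4/9
= 72/391 + 7/345 + 28/207 = 5977/17595

P = 5977/17595 ≈ 0.3397


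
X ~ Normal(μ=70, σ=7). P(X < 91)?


z = (91-70)/7 = 3.0
P(Z < 3.0) = 0.9987

P(X < 91) ≈ 0.9987


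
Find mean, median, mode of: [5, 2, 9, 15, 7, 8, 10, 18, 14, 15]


Sorted: [2, 5, 7, 8, 9, 10, 14, 15, 15, 18]
Mean = 103/10
Median = 19/2
Freq: {5: 1, 2: 1, 9: 1, 15: 2, 7: 1, 8: 1, 10: 1, 18: 1, 14: 1}
Mode: [15]

Mean=103/10, Median=19/2, Mode=15


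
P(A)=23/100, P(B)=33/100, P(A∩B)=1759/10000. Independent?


P(A)×P(B) = 759/10000
P(A∩B) = 1759/10000
Not equal → NOT independent

No, not independent


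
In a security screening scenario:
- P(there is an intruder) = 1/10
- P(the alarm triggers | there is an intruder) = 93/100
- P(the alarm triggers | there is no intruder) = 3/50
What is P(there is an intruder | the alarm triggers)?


Using Bayes' theorem:
P(A|B) = P(B|A)·P(A) / P(B)

P(the alarm triggers) = 93/100 × 1/10 + 3/50 × 9/10
= 93/1000 + 27/500 = 147/1000

P(there is an intruder|the alarm triggers) = (93/1000) / (147/1000) = 31/49

P(there is an intruder|the alarm triggers) = 31/49 ≈ 63.27%


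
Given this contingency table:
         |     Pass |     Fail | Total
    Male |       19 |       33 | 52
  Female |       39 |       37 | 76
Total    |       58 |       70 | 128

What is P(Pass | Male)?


P(Pass | Male) = 19/(19+33) = 19/52

P(Pass|Male) = 19/52 ≈ 36.54%


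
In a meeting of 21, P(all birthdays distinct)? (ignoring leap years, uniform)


P(all different) = Π(365-i)/365 for i=0..20
= (365/365)×(364/365)×...×(345/365)
= 0.556312

P ≈ 0.5563 ≈ 55.63%


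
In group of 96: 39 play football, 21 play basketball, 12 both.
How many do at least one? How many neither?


|A∪B| = 39+21-12 = 48
Neither = 96-48 = 48

At least one: 48; Neither: 48


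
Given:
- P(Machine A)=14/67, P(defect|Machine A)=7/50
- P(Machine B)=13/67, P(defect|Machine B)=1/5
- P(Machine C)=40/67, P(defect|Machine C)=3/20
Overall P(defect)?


P(B) = Σ P(B|Aᵢ)×P(Aᵢ)
  7/50×14/67 = 49/1675
  1/5×13/67 = 13/335
  3/20×40/67 = 6/67
Sum = 264/1675

P(defect) = 264/1675 ≈ 15.76%


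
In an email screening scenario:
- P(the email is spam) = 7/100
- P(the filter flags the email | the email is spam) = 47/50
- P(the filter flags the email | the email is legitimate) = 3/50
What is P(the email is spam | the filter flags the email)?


Using Bayes' theorem:
P(A|B) = P(B|A)·P(A) / P(B)

P(the filter flags the email) = 47/50 × 7/100 + 3/50 × 93/100
= 329/5000 + 279/5000 = 76/625

P(the email is spam|the filter flags the email) = (329/5000) / (76/625) = 329/608

P(the email is spam|the filter flags the email) = 329/608 ≈ 54.11%


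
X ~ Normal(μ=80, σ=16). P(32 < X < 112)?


z₁=(32-80)/16=-3.0, z₂=(112-80)/16=2.0
P = Φ(2.0) - Φ(-3.0) = 0.977250 - 0.001350 = 0.975900 ≈ 0.9759

P(32 < X < 112) ≈ 0.9759


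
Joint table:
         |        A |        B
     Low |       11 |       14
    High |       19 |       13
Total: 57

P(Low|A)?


P(Low|A) = 11/(11+19) = 11/30

P = 11/30 ≈ 36.67%


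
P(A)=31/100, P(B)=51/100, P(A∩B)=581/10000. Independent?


P(A)×P(B) = 1581/10000
P(A∩B) = 581/10000
Not equal → NOT independent

No, not independent


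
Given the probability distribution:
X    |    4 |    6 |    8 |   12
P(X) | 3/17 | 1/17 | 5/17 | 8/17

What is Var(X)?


E[X] = 154/17
E[X²] = 1556/17
Var(X) = E[X²] - (E[X])² = 1556/17 - 23716/289 = 2736/289

Var(X) = 2736/289 ≈ 9.4671


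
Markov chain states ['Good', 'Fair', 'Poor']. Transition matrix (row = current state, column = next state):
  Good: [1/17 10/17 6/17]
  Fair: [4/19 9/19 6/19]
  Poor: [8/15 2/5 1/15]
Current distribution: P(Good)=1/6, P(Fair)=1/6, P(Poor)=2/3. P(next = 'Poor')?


P(next=Poor) = Σᵢ P(now=i)×P(i→Poor)
= 1/6×6/17 + 1/6×6/19 + 2/3×1/15
= 1/17 + 1/19 + 2/45 = 2266/14535

P = 2266/14535 ≈ 0.1559


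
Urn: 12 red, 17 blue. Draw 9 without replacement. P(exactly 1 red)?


Hypergeometric: C(12,1)×C(17,8)/C(29,9)
= 12×24310/10015005 = 136/4669

P(X=1) = 136/4669 ≈ 2.91%


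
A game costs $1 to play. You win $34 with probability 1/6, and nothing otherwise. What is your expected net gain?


E[gain] = (34-1)×1/6 + (-1)×5/6
= 11/2 - 5/6 = 14/3

Expected net gain = $14/3 ≈ $4.67


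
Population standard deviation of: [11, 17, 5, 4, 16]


Mean = 53/5
  (11-53/5)²=4/25
  (17-53/5)²=1024/25
  (5-53/5)²=784/25
  (4-53/5)²=1089/25
  (16-53/5)²=729/25
Σ(x-μ)² = 726/5
σ² = (726/5)/5 = 726/25

σ = √(726/25) ≈ 5.3889


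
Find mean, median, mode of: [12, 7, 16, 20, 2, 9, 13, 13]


Sorted: [2, 7, 9, 12, 13, 13, 16, 20]
Mean = 92/8 = 23/2
Median = 25/2
Freq: {12: 1, 7: 1, 16: 1, 20: 1, 2: 1, 9: 1, 13: 2}
Mode: [13]

Mean=23/2, Median=25/2, Mode=13


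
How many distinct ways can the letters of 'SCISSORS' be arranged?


Letters: 8, freq: {'S': 4, 'C': 1, 'I': 1, 'O': 1, 'R': 1}
8!/(4!×1!×1!×1!×1!) = 40320/24 = 1680

1680


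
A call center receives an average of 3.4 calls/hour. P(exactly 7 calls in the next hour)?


Poisson(λ=3.4): P(X=7) = e^(-λ)×λ^k/k!
= e^(-3.4) × 3.4^7 / 7!
≈ 0.03337326996 × 5252.3350144 / 5040 ≈ 0.034779

P(X=7) ≈ 0.034779 ≈ 3.48%


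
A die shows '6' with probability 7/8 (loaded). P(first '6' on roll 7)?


Geometric: P(X=7) = (1-p)^(k-1)×p = (1/8)^6×7/8 = 7/2097152

P(X=7) = 7/2097152 ≈ 0.00%


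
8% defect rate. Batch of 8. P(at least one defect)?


P(all good) = (23/25)^8 = 78310985281/152587890625
P(≥1 defect) = 74276905344/152587890625

P = 74276905344/152587890625 ≈ 48.68%


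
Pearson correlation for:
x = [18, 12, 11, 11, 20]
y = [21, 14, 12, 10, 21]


n=5, Σx=72, Σy=78, Σxy=1208, Σx²=1110, Σy²=1322
r = (5×1208 - 72×78)/√((5×1110 - 72²)(5×1322 - 78²))
= 424/√(366×526) = 424/√192516 ≈ 424/438.7665 ≈ 0.9663

r ≈ 0.9663
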